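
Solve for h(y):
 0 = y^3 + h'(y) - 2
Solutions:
 h(y) = C1 - y^4/4 + 2*y


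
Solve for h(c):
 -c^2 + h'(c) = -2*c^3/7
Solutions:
 h(c) = C1 - c^4/14 + c^3/3


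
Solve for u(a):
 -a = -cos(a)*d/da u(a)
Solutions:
 u(a) = C1 + Integral(a/cos(a), a)


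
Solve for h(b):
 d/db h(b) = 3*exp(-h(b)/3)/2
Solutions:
 h(b) = 3*log(C1 + b/2)


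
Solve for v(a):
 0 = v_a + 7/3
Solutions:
 v(a) = C1 - 7*a/3


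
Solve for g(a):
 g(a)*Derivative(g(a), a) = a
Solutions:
 g(a) = -sqrt(C1 + a^2)
 g(a) = sqrt(C1 + a^2)


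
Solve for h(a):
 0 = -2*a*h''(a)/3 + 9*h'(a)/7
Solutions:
 h(a) = C1 + C2*a^(41/14)


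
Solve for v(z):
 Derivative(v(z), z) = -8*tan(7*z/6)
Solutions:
 v(z) = C1 + 48*log(cos(7*z/6))/7


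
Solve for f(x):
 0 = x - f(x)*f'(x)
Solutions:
 f(x) = -sqrt(C1 + x^2)
 f(x) = sqrt(C1 + x^2)


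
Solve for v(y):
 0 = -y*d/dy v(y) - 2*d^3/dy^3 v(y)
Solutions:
 v(y) = C1 + Integral(C2*airyai(-2^(2/3)*y/2) + C3*airybi(-2^(2/3)*y/2), y)


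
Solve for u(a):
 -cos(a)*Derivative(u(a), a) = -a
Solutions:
 u(a) = C1 + Integral(a/cos(a), a)


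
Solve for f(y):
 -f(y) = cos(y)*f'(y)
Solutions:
 f(y) = C1*sqrt(sin(y) - 1)/sqrt(sin(y) + 1)


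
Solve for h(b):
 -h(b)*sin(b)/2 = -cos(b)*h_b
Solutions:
 h(b) = C1/sqrt(cos(b))


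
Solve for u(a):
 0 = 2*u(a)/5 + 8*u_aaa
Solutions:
 u(a) = C3*exp(-50^(1/3)*a/10) + (C1*sin(sqrt(3)*50^(1/3)*a/20) + C2*cos(sqrt(3)*50^(1/3)*a/20))*exp(50^(1/3)*a/20)


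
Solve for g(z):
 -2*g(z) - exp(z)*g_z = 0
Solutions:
 g(z) = C1*exp(2*exp(-z))


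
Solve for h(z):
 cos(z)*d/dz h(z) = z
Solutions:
 h(z) = C1 + Integral(z/cos(z), z)


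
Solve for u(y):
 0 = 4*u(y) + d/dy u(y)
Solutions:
 u(y) = C1*exp(-4*y)


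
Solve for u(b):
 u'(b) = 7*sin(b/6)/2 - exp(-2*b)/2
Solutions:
 u(b) = C1 - 21*cos(b/6) + exp(-2*b)/4


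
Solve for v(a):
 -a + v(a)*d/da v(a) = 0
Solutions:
 v(a) = -sqrt(C1 + a^2)
 v(a) = sqrt(C1 + a^2)


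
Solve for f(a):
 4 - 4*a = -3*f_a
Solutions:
 f(a) = C1 + 2*a^2/3 - 4*a/3


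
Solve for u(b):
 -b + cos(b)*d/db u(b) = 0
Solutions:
 u(b) = C1 + Integral(b/cos(b), b)


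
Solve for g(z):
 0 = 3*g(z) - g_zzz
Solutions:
 g(z) = C3*exp(3^(1/3)*z) + (C1*sin(3^(5/6)*z/2) + C2*cos(3^(5/6)*z/2))*exp(-3^(1/3)*z/2)


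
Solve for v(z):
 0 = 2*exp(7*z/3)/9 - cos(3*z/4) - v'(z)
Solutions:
 v(z) = C1 + 2*exp(7*z/3)/21 - 4*sin(3*z/4)/3


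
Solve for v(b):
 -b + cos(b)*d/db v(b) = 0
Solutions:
 v(b) = C1 + Integral(b/cos(b), b)


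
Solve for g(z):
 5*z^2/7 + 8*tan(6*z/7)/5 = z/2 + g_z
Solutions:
 g(z) = C1 + 5*z^3/21 - z^2/4 - 28*log(cos(6*z/7))/15


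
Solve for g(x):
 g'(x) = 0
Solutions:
 g(x) = C1


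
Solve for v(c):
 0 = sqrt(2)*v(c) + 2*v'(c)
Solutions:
 v(c) = C1*exp(-sqrt(2)*c/2)


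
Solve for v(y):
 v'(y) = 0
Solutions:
 v(y) = C1


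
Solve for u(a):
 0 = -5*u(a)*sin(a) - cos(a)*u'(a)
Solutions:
 u(a) = C1*cos(a)^5


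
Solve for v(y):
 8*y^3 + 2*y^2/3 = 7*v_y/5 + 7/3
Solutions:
 v(y) = C1 + 10*y^4/7 + 10*y^3/63 - 5*y/3


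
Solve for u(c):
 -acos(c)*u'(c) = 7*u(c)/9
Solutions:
 u(c) = C1*exp(-7*Integral(1/acos(c), c)/9)


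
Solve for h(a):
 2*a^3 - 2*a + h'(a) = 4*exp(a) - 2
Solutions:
 h(a) = C1 - a^4/2 + a^2 - 2*a + 4*exp(a)


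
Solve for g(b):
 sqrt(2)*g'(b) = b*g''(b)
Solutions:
 g(b) = C1 + C2*b^(1 + sqrt(2))


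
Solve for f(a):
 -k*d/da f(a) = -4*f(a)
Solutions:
 f(a) = C1*exp(4*a/k)


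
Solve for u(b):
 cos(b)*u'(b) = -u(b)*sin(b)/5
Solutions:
 u(b) = C1*cos(b)^(1/5)


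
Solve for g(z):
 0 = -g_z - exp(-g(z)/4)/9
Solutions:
 g(z) = 4*log(C1 - z/36)


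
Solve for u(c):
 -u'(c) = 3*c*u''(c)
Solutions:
 u(c) = C1 + C2*c^(2/3)


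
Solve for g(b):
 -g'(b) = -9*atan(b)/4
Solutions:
 g(b) = C1 + 9*b*atan(b)/4 - 9*log(b^2 + 1)/8


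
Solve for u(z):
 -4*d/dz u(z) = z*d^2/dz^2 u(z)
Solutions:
 u(z) = C1 + C2/z^3


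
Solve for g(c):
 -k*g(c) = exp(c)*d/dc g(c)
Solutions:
 g(c) = C1*exp(k*exp(-c))


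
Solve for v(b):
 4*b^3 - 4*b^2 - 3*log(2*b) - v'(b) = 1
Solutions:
 v(b) = C1 + b^4 - 4*b^3/3 - 3*b*log(b) - b*log(8) + 2*b


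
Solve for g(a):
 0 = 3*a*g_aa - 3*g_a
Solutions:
 g(a) = C1 + C2*a^2


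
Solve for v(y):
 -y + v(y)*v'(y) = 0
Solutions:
 v(y) = -sqrt(C1 + y^2)
 v(y) = sqrt(C1 + y^2)


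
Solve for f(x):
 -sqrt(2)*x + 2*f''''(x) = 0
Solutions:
 f(x) = C1 + C2*x + C3*x^2 + C4*x^3 + sqrt(2)*x^5/240


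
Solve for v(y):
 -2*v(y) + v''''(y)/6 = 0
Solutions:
 v(y) = C1*exp(-sqrt(2)*3^(1/4)*y) + C2*exp(sqrt(2)*3^(1/4)*y) + C3*sin(sqrt(2)*3^(1/4)*y) + C4*cos(sqrt(2)*3^(1/4)*y)


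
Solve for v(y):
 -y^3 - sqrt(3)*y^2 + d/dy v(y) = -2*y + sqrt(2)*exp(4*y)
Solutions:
 v(y) = C1 + y^4/4 + sqrt(3)*y^3/3 - y^2 + sqrt(2)*exp(4*y)/4


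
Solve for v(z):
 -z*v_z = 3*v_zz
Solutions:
 v(z) = C1 + C2*erf(sqrt(6)*z/6)


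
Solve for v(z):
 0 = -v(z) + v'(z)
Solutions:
 v(z) = C1*exp(z)


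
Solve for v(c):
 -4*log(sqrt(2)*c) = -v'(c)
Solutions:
 v(c) = C1 + 4*c*log(c) - 4*c + c*log(4)


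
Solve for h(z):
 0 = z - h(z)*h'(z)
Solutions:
 h(z) = -sqrt(C1 + z^2)
 h(z) = sqrt(C1 + z^2)


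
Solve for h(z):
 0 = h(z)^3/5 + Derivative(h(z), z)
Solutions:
 h(z) = -sqrt(10)*sqrt(-1/(C1 - z))/2
 h(z) = sqrt(10)*sqrt(-1/(C1 - z))/2


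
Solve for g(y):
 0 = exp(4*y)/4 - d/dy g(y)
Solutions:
 g(y) = C1 + exp(4*y)/16


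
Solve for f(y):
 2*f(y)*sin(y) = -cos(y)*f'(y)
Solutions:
 f(y) = C1*cos(y)^2


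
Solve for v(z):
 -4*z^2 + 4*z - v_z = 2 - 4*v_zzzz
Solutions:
 v(z) = C1 + C4*exp(2^(1/3)*z/2) - 4*z^3/3 + 2*z^2 - 2*z + (C2*sin(2^(1/3)*sqrt(3)*z/4) + C3*cos(2^(1/3)*sqrt(3)*z/4))*exp(-2^(1/3)*z/4)


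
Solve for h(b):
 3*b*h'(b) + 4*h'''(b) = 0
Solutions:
 h(b) = C1 + Integral(C2*airyai(-6^(1/3)*b/2) + C3*airybi(-6^(1/3)*b/2), b)


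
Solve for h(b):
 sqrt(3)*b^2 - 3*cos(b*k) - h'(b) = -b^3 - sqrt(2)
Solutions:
 h(b) = C1 + b^4/4 + sqrt(3)*b^3/3 + sqrt(2)*b - 3*sin(b*k)/k


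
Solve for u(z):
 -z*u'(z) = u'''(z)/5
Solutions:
 u(z) = C1 + Integral(C2*airyai(-5^(1/3)*z) + C3*airybi(-5^(1/3)*z), z)


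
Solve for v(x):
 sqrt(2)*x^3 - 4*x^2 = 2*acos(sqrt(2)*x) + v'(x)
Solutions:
 v(x) = C1 + sqrt(2)*x^4/4 - 4*x^3/3 - 2*x*acos(sqrt(2)*x) + sqrt(2)*sqrt(1 - 2*x^2)


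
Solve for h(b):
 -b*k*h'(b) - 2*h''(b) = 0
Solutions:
 h(b) = Piecewise((-sqrt(pi)*C1*erf(b*sqrt(k)/2)/sqrt(k) - C2, (k > 0) | (k < 0)), (-C1*b - C2, True))


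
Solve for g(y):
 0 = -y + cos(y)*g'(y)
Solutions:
 g(y) = C1 + Integral(y/cos(y), y)


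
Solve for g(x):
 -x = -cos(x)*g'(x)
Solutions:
 g(x) = C1 + Integral(x/cos(x), x)


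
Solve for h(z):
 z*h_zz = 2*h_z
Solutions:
 h(z) = C1 + C2*z^3


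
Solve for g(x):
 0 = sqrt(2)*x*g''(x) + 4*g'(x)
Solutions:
 g(x) = C1 + C2*x^(1 - 2*sqrt(2))


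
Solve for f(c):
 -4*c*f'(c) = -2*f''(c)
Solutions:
 f(c) = C1 + C2*erfi(c)


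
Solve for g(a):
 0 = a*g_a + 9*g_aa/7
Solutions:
 g(a) = C1 + C2*erf(sqrt(14)*a/6)


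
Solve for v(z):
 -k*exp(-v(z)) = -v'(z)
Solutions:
 v(z) = log(C1 + k*z)


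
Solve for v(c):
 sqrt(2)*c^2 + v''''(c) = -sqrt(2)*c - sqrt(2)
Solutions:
 v(c) = C1 + C2*c + C3*c^2 + C4*c^3 - sqrt(2)*c^6/360 - sqrt(2)*c^5/120 - sqrt(2)*c^4/24


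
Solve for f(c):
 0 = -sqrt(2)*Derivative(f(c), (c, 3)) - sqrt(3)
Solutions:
 f(c) = C1 + C2*c + C3*c^2 - sqrt(6)*c^3/12


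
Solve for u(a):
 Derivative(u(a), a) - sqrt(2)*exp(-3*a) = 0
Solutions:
 u(a) = C1 - sqrt(2)*exp(-3*a)/3


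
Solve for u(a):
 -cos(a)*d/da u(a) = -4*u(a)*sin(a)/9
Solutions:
 u(a) = C1/cos(a)^(4/9)


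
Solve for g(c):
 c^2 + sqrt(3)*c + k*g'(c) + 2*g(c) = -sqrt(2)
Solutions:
 g(c) = C1*exp(-2*c/k) - c^2/2 + c*k/2 - sqrt(3)*c/2 - k^2/4 + sqrt(3)*k/4 - sqrt(2)/2


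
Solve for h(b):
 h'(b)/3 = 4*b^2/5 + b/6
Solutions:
 h(b) = C1 + 4*b^3/5 + b^2/4


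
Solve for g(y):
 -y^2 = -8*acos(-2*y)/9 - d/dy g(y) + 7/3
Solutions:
 g(y) = C1 + y^3/3 - 8*y*acos(-2*y)/9 + 7*y/3 - 4*sqrt(1 - 4*y^2)/9


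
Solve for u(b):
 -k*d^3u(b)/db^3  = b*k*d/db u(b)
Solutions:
 u(b) = C1 + Integral(C2*airyai(-b) + C3*airybi(-b), b)


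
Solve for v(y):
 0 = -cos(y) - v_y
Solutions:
 v(y) = C1 - sin(y)


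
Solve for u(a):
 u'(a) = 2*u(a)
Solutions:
 u(a) = C1*exp(2*a)


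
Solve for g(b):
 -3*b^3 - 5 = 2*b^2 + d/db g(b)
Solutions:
 g(b) = C1 - 3*b^4/4 - 2*b^3/3 - 5*b


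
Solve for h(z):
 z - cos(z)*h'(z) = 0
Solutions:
 h(z) = C1 + Integral(z/cos(z), z)


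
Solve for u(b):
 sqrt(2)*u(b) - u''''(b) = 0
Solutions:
 u(b) = C1*exp(-2^(1/8)*b) + C2*exp(2^(1/8)*b) + C3*sin(2^(1/8)*b) + C4*cos(2^(1/8)*b)


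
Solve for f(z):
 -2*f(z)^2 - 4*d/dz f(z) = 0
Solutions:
 f(z) = 2/(C1 + z)


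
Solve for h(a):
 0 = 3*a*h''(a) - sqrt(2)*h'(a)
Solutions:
 h(a) = C1 + C2*a^(sqrt(2)/3 + 1)


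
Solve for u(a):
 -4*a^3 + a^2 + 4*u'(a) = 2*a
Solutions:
 u(a) = C1 + a^4/4 - a^3/12 + a^2/4


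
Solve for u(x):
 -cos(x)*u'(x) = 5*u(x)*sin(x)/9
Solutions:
 u(x) = C1*cos(x)^(5/9)


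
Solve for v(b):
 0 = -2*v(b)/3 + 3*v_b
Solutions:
 v(b) = C1*exp(2*b/9)


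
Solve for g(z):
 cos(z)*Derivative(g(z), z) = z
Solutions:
 g(z) = C1 + Integral(z/cos(z), z)


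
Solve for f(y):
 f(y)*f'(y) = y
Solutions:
 f(y) = -sqrt(C1 + y^2)
 f(y) = sqrt(C1 + y^2)


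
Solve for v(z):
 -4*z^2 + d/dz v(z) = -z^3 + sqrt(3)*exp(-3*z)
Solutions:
 v(z) = C1 - z^4/4 + 4*z^3/3 - sqrt(3)*exp(-3*z)/3


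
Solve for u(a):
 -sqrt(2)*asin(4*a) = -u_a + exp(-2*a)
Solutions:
 u(a) = C1 + sqrt(2)*a*asin(4*a) + sqrt(2)*sqrt(1 - 16*a^2)/4 - exp(-2*a)/2


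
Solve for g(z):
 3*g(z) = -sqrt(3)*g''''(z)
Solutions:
 g(z) = (C1*sin(sqrt(2)*3^(1/8)*z/2) + C2*cos(sqrt(2)*3^(1/8)*z/2))*exp(-sqrt(2)*3^(1/8)*z/2) + (C3*sin(sqrt(2)*3^(1/8)*z/2) + C4*cos(sqrt(2)*3^(1/8)*z/2))*exp(sqrt(2)*3^(1/8)*z/2)


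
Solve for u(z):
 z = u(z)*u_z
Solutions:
 u(z) = -sqrt(C1 + z^2)
 u(z) = sqrt(C1 + z^2)


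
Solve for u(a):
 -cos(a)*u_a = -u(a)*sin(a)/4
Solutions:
 u(a) = C1/cos(a)^(1/4)


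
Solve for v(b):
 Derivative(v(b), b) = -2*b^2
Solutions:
 v(b) = C1 - 2*b^3/3


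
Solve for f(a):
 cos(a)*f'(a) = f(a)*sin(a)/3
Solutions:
 f(a) = C1/cos(a)^(1/3)


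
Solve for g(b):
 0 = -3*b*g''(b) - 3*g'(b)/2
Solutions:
 g(b) = C1 + C2*sqrt(b)


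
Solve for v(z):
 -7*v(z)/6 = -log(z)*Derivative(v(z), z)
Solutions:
 v(z) = C1*exp(7*li(z)/6)


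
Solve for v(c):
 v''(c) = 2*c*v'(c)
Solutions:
 v(c) = C1 + C2*erfi(c)


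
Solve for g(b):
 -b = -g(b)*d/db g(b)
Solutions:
 g(b) = -sqrt(C1 + b^2)
 g(b) = sqrt(C1 + b^2)


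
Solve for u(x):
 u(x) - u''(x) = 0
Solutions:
 u(x) = C1*exp(-x) + C2*exp(x)


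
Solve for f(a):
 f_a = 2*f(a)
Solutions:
 f(a) = C1*exp(2*a)


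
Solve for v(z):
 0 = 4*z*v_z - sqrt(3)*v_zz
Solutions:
 v(z) = C1 + C2*erfi(sqrt(2)*3^(3/4)*z/3)


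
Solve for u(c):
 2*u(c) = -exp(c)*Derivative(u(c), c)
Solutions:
 u(c) = C1*exp(2*exp(-c))


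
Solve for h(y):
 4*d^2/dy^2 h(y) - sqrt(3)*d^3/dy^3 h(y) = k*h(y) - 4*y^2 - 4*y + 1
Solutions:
 h(y) = C1*exp(y*(2^(2/3)*sqrt(3)*(81*k + sqrt((81*k - 128)^2 - 16384) - 128)^(1/3) - 3*2^(2/3)*I*(81*k + sqrt((81*k - 128)^2 - 16384) - 128)^(1/3) + 16*sqrt(3) - 384*2^(1/3)/((-sqrt(3) + 3*I)*(81*k + sqrt((81*k - 128)^2 - 16384) - 128)^(1/3)))/36) + C2*exp(y*(2^(2/3)*sqrt(3)*(81*k + sqrt((81*k - 128)^2 - 16384) - 128)^(1/3) + 3*2^(2/3)*I*(81*k + sqrt((81*k - 128)^2 - 16384) - 128)^(1/3) + 16*sqrt(3) + 384*2^(1/3)/((sqrt(3) + 3*I)*(81*k + sqrt((81*k - 128)^2 - 16384) - 128)^(1/3)))/36) + C3*exp(sqrt(3)*y*(-2^(2/3)*(81*k + sqrt((81*k - 128)^2 - 16384) - 128)^(1/3) + 8 - 32*2^(1/3)/(81*k + sqrt((81*k - 128)^2 - 16384) - 128)^(1/3))/18) + 4*y^2/k + 4*y/k - 1/k + 32/k^2


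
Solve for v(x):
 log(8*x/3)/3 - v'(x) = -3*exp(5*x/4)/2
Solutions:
 v(x) = C1 + x*log(x)/3 + x*(-log(3)/3 - 1/3 + log(2)) + 6*exp(5*x/4)/5


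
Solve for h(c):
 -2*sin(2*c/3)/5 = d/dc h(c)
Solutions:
 h(c) = C1 + 3*cos(2*c/3)/5


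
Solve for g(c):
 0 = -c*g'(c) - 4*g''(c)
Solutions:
 g(c) = C1 + C2*erf(sqrt(2)*c/4)


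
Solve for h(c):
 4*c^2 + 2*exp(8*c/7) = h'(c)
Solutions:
 h(c) = C1 + 4*c^3/3 + 7*exp(8*c/7)/4


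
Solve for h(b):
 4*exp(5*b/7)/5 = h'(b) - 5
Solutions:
 h(b) = C1 + 5*b + 28*exp(5*b/7)/25


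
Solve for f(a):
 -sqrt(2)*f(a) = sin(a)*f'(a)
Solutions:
 f(a) = C1*(cos(a) + 1)^(sqrt(2)/2)/(cos(a) - 1)^(sqrt(2)/2)


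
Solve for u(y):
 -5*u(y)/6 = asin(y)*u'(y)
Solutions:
 u(y) = C1*exp(-5*Integral(1/asin(y), y)/6)


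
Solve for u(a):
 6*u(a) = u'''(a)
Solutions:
 u(a) = C3*exp(6^(1/3)*a) + (C1*sin(2^(1/3)*3^(5/6)*a/2) + C2*cos(2^(1/3)*3^(5/6)*a/2))*exp(-6^(1/3)*a/2)


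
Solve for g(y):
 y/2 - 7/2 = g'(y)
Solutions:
 g(y) = C1 + y^2/4 - 7*y/2


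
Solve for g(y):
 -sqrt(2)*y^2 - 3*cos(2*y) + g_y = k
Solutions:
 g(y) = C1 + k*y + sqrt(2)*y^3/3 + 3*sin(2*y)/2


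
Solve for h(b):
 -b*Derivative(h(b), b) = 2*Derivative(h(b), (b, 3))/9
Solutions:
 h(b) = C1 + Integral(C2*airyai(-6^(2/3)*b/2) + C3*airybi(-6^(2/3)*b/2), b)


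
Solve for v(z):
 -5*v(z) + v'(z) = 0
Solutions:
 v(z) = C1*exp(5*z)


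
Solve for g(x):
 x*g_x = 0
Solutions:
 g(x) = C1


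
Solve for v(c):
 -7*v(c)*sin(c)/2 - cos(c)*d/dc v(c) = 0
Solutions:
 v(c) = C1*cos(c)^(7/2)


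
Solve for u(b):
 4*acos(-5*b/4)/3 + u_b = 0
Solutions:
 u(b) = C1 - 4*b*acos(-5*b/4)/3 - 4*sqrt(16 - 25*b^2)/15


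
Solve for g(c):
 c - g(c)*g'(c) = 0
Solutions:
 g(c) = -sqrt(C1 + c^2)
 g(c) = sqrt(C1 + c^2)


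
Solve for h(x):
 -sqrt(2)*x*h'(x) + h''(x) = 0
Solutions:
 h(x) = C1 + C2*erfi(2^(3/4)*x/2)


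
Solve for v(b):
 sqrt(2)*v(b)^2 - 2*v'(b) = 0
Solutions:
 v(b) = -2/(C1 + sqrt(2)*b)


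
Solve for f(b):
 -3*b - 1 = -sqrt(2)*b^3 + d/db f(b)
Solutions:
 f(b) = C1 + sqrt(2)*b^4/4 - 3*b^2/2 - b


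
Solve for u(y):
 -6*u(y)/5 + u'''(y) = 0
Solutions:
 u(y) = C3*exp(5^(2/3)*6^(1/3)*y/5) + (C1*sin(2^(1/3)*3^(5/6)*5^(2/3)*y/10) + C2*cos(2^(1/3)*3^(5/6)*5^(2/3)*y/10))*exp(-5^(2/3)*6^(1/3)*y/10)


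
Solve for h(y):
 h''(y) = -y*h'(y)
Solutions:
 h(y) = C1 + C2*erf(sqrt(2)*y/2)


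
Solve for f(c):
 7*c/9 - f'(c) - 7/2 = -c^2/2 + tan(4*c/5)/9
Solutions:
 f(c) = C1 + c^3/6 + 7*c^2/18 - 7*c/2 + 5*log(cos(4*c/5))/36


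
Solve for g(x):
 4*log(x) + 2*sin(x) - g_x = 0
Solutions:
 g(x) = C1 + 4*x*log(x) - 4*x - 2*cos(x)


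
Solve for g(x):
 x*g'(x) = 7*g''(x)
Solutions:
 g(x) = C1 + C2*erfi(sqrt(14)*x/14)


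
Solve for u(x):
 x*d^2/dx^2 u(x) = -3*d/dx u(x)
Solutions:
 u(x) = C1 + C2/x^2


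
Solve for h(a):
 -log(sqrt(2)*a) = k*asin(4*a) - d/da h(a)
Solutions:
 h(a) = C1 + a*log(a) - a + a*log(2)/2 + k*(a*asin(4*a) + sqrt(1 - 16*a^2)/4)


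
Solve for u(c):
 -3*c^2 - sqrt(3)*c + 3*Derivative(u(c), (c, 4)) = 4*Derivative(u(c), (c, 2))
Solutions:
 u(c) = C1 + C2*c + C3*exp(-2*sqrt(3)*c/3) + C4*exp(2*sqrt(3)*c/3) - c^4/16 - sqrt(3)*c^3/24 - 9*c^2/16


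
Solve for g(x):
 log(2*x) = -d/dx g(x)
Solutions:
 g(x) = C1 - x*log(x) - x*log(2) + x


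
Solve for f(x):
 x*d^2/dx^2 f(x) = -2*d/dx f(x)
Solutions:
 f(x) = C1 + C2/x


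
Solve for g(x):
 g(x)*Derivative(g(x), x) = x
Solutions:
 g(x) = -sqrt(C1 + x^2)
 g(x) = sqrt(C1 + x^2)


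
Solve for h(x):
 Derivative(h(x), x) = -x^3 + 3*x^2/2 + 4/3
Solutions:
 h(x) = C1 - x^4/4 + x^3/2 + 4*x/3


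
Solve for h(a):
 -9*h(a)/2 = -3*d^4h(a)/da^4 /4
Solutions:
 h(a) = C1*exp(-6^(1/4)*a) + C2*exp(6^(1/4)*a) + C3*sin(6^(1/4)*a) + C4*cos(6^(1/4)*a)


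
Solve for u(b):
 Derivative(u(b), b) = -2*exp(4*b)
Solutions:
 u(b) = C1 - exp(4*b)/2


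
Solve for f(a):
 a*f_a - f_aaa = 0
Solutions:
 f(a) = C1 + Integral(C2*airyai(a) + C3*airybi(a), a)


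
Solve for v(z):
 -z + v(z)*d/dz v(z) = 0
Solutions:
 v(z) = -sqrt(C1 + z^2)
 v(z) = sqrt(C1 + z^2)


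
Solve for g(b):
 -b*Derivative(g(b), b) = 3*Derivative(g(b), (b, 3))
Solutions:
 g(b) = C1 + Integral(C2*airyai(-3^(2/3)*b/3) + C3*airybi(-3^(2/3)*b/3), b)


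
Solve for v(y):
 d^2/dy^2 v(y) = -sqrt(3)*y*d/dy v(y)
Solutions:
 v(y) = C1 + C2*erf(sqrt(2)*3^(1/4)*y/2)


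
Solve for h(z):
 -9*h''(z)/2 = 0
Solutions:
 h(z) = C1 + C2*z


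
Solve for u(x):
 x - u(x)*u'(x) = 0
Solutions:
 u(x) = -sqrt(C1 + x^2)
 u(x) = sqrt(C1 + x^2)


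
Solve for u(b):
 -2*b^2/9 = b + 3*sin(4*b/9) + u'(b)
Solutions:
 u(b) = C1 - 2*b^3/27 - b^2/2 + 27*cos(4*b/9)/4


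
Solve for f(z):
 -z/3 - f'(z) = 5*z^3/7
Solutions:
 f(z) = C1 - 5*z^4/28 - z^2/6


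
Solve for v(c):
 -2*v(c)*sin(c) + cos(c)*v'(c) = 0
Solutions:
 v(c) = C1/cos(c)^2


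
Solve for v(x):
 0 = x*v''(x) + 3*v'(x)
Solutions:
 v(x) = C1 + C2/x^2


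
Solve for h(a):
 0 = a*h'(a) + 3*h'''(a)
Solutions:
 h(a) = C1 + Integral(C2*airyai(-3^(2/3)*a/3) + C3*airybi(-3^(2/3)*a/3), a)


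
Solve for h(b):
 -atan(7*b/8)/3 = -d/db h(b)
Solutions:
 h(b) = C1 + b*atan(7*b/8)/3 - 4*log(49*b^2 + 64)/21


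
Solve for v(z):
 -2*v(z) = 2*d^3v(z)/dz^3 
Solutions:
 v(z) = C3*exp(-z) + (C1*sin(sqrt(3)*z/2) + C2*cos(sqrt(3)*z/2))*exp(z/2)


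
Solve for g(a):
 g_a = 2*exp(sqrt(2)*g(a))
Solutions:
 g(a) = sqrt(2)*(2*log(-1/(C1 + 2*a)) - log(2))/4


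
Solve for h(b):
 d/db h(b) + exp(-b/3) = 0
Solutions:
 h(b) = C1 + 3*exp(-b/3)


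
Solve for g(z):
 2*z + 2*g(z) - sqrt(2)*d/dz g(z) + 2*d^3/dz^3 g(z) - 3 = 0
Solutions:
 g(z) = C1*exp(3^(1/3)*z*(2^(5/6)*3^(1/3)/(sqrt(3)*sqrt(27 - sqrt(2)) + 9)^(1/3) + 2^(2/3)*(sqrt(3)*sqrt(27 - sqrt(2)) + 9)^(1/3))/12)*sin(3^(1/6)*z*(-3*2^(5/6)/(sqrt(3)*sqrt(27 - sqrt(2)) + 9)^(1/3) + 6^(2/3)*(sqrt(3)*sqrt(27 - sqrt(2)) + 9)^(1/3))/12) + C2*exp(3^(1/3)*z*(2^(5/6)*3^(1/3)/(sqrt(3)*sqrt(27 - sqrt(2)) + 9)^(1/3) + 2^(2/3)*(sqrt(3)*sqrt(27 - sqrt(2)) + 9)^(1/3))/12)*cos(3^(1/6)*z*(-3*2^(5/6)/(sqrt(3)*sqrt(27 - sqrt(2)) + 9)^(1/3) + 6^(2/3)*(sqrt(3)*sqrt(27 - sqrt(2)) + 9)^(1/3))/12) + C3*exp(-3^(1/3)*z*(2^(5/6)*3^(1/3)/(sqrt(3)*sqrt(27 - sqrt(2)) + 9)^(1/3) + 2^(2/3)*(sqrt(3)*sqrt(27 - sqrt(2)) + 9)^(1/3))/6) - z - sqrt(2)/2 + 3/2


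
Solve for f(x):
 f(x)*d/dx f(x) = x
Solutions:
 f(x) = -sqrt(C1 + x^2)
 f(x) = sqrt(C1 + x^2)


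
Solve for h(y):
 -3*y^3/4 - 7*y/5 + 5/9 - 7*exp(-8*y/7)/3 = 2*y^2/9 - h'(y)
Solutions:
 h(y) = C1 + 3*y^4/16 + 2*y^3/27 + 7*y^2/10 - 5*y/9 - 49*exp(-8*y/7)/24


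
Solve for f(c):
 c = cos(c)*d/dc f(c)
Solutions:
 f(c) = C1 + Integral(c/cos(c), c)


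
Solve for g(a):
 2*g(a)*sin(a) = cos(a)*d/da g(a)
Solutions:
 g(a) = C1/cos(a)^2


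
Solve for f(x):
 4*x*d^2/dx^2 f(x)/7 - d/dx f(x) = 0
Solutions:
 f(x) = C1 + C2*x^(11/4)


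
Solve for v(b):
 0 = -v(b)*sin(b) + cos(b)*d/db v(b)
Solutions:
 v(b) = C1/cos(b)


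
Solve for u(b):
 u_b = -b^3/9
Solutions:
 u(b) = C1 - b^4/36


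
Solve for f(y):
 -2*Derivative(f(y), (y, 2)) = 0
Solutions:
 f(y) = C1 + C2*y


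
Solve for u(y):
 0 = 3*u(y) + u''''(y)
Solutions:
 u(y) = (C1*sin(sqrt(2)*3^(1/4)*y/2) + C2*cos(sqrt(2)*3^(1/4)*y/2))*exp(-sqrt(2)*3^(1/4)*y/2) + (C3*sin(sqrt(2)*3^(1/4)*y/2) + C4*cos(sqrt(2)*3^(1/4)*y/2))*exp(sqrt(2)*3^(1/4)*y/2)


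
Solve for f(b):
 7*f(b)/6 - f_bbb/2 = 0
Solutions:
 f(b) = C3*exp(3^(2/3)*7^(1/3)*b/3) + (C1*sin(3^(1/6)*7^(1/3)*b/2) + C2*cos(3^(1/6)*7^(1/3)*b/2))*exp(-3^(2/3)*7^(1/3)*b/6)


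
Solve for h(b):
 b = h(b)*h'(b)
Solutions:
 h(b) = -sqrt(C1 + b^2)
 h(b) = sqrt(C1 + b^2)


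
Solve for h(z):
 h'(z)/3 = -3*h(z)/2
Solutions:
 h(z) = C1*exp(-9*z/2)


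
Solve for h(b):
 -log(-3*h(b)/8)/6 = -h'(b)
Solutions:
 -6*Integral(1/(log(-_y) - 3*log(2) + log(3)), (_y, h(b))) = C1 - b


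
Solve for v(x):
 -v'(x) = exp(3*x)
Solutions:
 v(x) = C1 - exp(3*x)/3


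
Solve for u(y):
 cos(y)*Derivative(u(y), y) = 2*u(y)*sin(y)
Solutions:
 u(y) = C1/cos(y)^2


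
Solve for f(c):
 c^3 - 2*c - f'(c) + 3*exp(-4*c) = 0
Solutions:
 f(c) = C1 + c^4/4 - c^2 - 3*exp(-4*c)/4


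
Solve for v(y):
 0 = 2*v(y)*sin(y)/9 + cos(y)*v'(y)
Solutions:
 v(y) = C1*cos(y)^(2/9)


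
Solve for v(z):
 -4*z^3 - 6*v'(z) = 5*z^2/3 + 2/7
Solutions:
 v(z) = C1 - z^4/6 - 5*z^3/54 - z/21


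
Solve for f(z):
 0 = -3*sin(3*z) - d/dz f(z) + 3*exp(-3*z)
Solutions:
 f(z) = C1 + cos(3*z) - exp(-3*z)


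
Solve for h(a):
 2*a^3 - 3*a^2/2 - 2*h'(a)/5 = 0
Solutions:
 h(a) = C1 + 5*a^4/4 - 5*a^3/4


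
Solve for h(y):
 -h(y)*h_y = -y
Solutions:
 h(y) = -sqrt(C1 + y^2)
 h(y) = sqrt(C1 + y^2)


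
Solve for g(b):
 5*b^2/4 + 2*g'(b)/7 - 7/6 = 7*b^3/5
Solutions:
 g(b) = C1 + 49*b^4/40 - 35*b^3/24 + 49*b/12


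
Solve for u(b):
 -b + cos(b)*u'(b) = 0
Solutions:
 u(b) = C1 + Integral(b/cos(b), b)


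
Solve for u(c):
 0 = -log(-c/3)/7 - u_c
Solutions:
 u(c) = C1 - c*log(-c)/7 + c*(1 + log(3))/7


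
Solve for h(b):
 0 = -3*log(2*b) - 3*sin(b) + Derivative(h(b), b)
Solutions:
 h(b) = C1 + 3*b*log(b) - 3*b + 3*b*log(2) - 3*cos(b)


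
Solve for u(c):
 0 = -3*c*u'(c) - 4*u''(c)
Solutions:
 u(c) = C1 + C2*erf(sqrt(6)*c/4)


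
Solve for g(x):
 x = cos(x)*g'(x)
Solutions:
 g(x) = C1 + Integral(x/cos(x), x)


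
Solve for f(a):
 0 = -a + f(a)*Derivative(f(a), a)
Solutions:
 f(a) = -sqrt(C1 + a^2)
 f(a) = sqrt(C1 + a^2)


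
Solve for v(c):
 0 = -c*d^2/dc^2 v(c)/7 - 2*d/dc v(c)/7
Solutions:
 v(c) = C1 + C2/c


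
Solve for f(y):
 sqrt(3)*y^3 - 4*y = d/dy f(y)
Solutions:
 f(y) = C1 + sqrt(3)*y^4/4 - 2*y^2


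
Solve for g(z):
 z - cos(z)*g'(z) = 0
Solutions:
 g(z) = C1 + Integral(z/cos(z), z)


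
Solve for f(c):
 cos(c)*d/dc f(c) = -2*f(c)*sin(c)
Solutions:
 f(c) = C1*cos(c)^2


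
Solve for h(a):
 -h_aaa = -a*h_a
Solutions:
 h(a) = C1 + Integral(C2*airyai(a) + C3*airybi(a), a)


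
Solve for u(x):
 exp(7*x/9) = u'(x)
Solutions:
 u(x) = C1 + 9*exp(7*x/9)/7


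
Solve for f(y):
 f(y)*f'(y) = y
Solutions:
 f(y) = -sqrt(C1 + y^2)
 f(y) = sqrt(C1 + y^2)


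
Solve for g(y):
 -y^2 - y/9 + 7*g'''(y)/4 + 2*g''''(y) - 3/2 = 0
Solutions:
 g(y) = C1 + C2*y + C3*y^2 + C4*exp(-7*y/8) + y^5/105 - 137*y^4/2646 + 3515*y^3/9261


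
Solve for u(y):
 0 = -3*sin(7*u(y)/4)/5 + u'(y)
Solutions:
 -3*y/5 + 2*log(cos(7*u(y)/4) - 1)/7 - 2*log(cos(7*u(y)/4) + 1)/7 = C1


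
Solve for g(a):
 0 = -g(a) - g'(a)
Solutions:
 g(a) = C1*exp(-a)


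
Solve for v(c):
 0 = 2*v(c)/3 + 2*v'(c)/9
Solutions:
 v(c) = C1*exp(-3*c)


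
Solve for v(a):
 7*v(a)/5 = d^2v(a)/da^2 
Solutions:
 v(a) = C1*exp(-sqrt(35)*a/5) + C2*exp(sqrt(35)*a/5)


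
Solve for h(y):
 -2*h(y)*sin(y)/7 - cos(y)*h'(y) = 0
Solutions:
 h(y) = C1*cos(y)^(2/7)


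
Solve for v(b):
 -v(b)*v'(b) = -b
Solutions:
 v(b) = -sqrt(C1 + b^2)
 v(b) = sqrt(C1 + b^2)


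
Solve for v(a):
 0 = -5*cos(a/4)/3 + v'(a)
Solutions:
 v(a) = C1 + 20*sin(a/4)/3


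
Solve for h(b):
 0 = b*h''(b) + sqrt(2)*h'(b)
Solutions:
 h(b) = C1 + C2*b^(1 - sqrt(2))


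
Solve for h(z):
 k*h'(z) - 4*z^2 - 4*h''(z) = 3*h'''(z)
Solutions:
 h(z) = C1 + C2*exp(z*(sqrt(3*k + 4) - 2)/3) + C3*exp(-z*(sqrt(3*k + 4) + 2)/3) + 4*z^3/(3*k) + 16*z^2/k^2 + 24*z/k^2 + 128*z/k^3


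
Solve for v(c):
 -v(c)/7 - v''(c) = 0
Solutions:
 v(c) = C1*sin(sqrt(7)*c/7) + C2*cos(sqrt(7)*c/7)


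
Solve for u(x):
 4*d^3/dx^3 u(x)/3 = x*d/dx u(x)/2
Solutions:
 u(x) = C1 + Integral(C2*airyai(3^(1/3)*x/2) + C3*airybi(3^(1/3)*x/2), x)


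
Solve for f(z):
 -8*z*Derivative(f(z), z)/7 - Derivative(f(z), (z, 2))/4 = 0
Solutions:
 f(z) = C1 + C2*erf(4*sqrt(7)*z/7)


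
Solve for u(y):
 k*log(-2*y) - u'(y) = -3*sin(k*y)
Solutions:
 u(y) = C1 + k*y*(log(-y) - 1) + k*y*log(2) + 3*Piecewise((-cos(k*y)/k, Ne(k, 0)), (0, True))


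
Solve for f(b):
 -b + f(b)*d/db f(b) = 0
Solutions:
 f(b) = -sqrt(C1 + b^2)
 f(b) = sqrt(C1 + b^2)


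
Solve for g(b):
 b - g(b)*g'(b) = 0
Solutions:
 g(b) = -sqrt(C1 + b^2)
 g(b) = sqrt(C1 + b^2)


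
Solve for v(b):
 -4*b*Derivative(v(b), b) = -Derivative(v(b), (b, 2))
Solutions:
 v(b) = C1 + C2*erfi(sqrt(2)*b)


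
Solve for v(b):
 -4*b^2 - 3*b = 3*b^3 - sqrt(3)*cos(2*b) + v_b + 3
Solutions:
 v(b) = C1 - 3*b^4/4 - 4*b^3/3 - 3*b^2/2 - 3*b + sqrt(3)*sin(2*b)/2


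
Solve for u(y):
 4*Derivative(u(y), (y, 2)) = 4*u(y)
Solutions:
 u(y) = C1*exp(-y) + C2*exp(y)


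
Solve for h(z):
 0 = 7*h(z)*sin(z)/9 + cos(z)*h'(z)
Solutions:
 h(z) = C1*cos(z)^(7/9)


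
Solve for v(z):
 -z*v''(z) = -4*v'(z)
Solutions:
 v(z) = C1 + C2*z^5


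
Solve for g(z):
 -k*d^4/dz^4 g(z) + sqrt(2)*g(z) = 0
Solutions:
 g(z) = C1*exp(-2^(1/8)*z*(1/k)^(1/4)) + C2*exp(2^(1/8)*z*(1/k)^(1/4)) + C3*exp(-2^(1/8)*I*z*(1/k)^(1/4)) + C4*exp(2^(1/8)*I*z*(1/k)^(1/4))


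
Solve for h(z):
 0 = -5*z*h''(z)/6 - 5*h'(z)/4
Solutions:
 h(z) = C1 + C2/sqrt(z)


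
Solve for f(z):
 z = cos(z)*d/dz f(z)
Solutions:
 f(z) = C1 + Integral(z/cos(z), z)


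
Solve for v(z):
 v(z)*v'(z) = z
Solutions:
 v(z) = -sqrt(C1 + z^2)
 v(z) = sqrt(C1 + z^2)


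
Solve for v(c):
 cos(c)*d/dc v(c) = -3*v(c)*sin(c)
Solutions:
 v(c) = C1*cos(c)^3


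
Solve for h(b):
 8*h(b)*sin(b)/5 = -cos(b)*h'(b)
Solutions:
 h(b) = C1*cos(b)^(8/5)


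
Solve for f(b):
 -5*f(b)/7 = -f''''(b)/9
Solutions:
 f(b) = C1*exp(-sqrt(3)*5^(1/4)*7^(3/4)*b/7) + C2*exp(sqrt(3)*5^(1/4)*7^(3/4)*b/7) + C3*sin(sqrt(3)*5^(1/4)*7^(3/4)*b/7) + C4*cos(sqrt(3)*5^(1/4)*7^(3/4)*b/7)


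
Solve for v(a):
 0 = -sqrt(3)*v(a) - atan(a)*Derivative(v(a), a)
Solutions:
 v(a) = C1*exp(-sqrt(3)*Integral(1/atan(a), a))


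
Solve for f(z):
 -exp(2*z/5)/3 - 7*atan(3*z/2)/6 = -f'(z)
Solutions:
 f(z) = C1 + 7*z*atan(3*z/2)/6 + 5*exp(2*z/5)/6 - 7*log(9*z^2 + 4)/18


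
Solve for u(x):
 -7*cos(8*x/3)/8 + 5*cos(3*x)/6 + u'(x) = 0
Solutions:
 u(x) = C1 + 21*sin(8*x/3)/64 - 5*sin(3*x)/18


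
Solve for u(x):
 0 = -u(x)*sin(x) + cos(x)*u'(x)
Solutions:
 u(x) = C1/cos(x)


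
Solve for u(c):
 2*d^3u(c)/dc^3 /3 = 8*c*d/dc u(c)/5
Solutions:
 u(c) = C1 + Integral(C2*airyai(12^(1/3)*5^(2/3)*c/5) + C3*airybi(12^(1/3)*5^(2/3)*c/5), c)


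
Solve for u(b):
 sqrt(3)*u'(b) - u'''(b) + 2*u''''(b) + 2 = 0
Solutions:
 u(b) = C1 + C2*exp(b*((-1 + sqrt(-1 + (-1 + 54*sqrt(3))^2) + 54*sqrt(3))^(-1/3) + 2 + (-1 + sqrt(-1 + (-1 + 54*sqrt(3))^2) + 54*sqrt(3))^(1/3))/12)*sin(sqrt(3)*b*(-(-1 + sqrt(-1 + (-1 + 54*sqrt(3))^2) + 54*sqrt(3))^(1/3) + (-1 + sqrt(-1 + (-1 + 54*sqrt(3))^2) + 54*sqrt(3))^(-1/3))/12) + C3*exp(b*((-1 + sqrt(-1 + (-1 + 54*sqrt(3))^2) + 54*sqrt(3))^(-1/3) + 2 + (-1 + sqrt(-1 + (-1 + 54*sqrt(3))^2) + 54*sqrt(3))^(1/3))/12)*cos(sqrt(3)*b*(-(-1 + sqrt(-1 + (-1 + 54*sqrt(3))^2) + 54*sqrt(3))^(1/3) + (-1 + sqrt(-1 + (-1 + 54*sqrt(3))^2) + 54*sqrt(3))^(-1/3))/12) + C4*exp(b*(-(-1 + sqrt(-1 + (-1 + 54*sqrt(3))^2) + 54*sqrt(3))^(1/3) - 1/(-1 + sqrt(-1 + (-1 + 54*sqrt(3))^2) + 54*sqrt(3))^(1/3) + 1)/6) - 2*sqrt(3)*b/3


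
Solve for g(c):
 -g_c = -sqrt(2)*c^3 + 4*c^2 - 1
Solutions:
 g(c) = C1 + sqrt(2)*c^4/4 - 4*c^3/3 + c


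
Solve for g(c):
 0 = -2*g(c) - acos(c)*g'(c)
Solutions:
 g(c) = C1*exp(-2*Integral(1/acos(c), c))


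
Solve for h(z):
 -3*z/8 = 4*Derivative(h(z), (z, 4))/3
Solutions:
 h(z) = C1 + C2*z + C3*z^2 + C4*z^3 - 3*z^5/1280


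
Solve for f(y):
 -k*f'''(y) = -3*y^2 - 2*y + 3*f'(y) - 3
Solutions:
 f(y) = C1 + C2*exp(-sqrt(3)*y*sqrt(-1/k)) + C3*exp(sqrt(3)*y*sqrt(-1/k)) - 2*k*y/3 + y^3/3 + y^2/3 + y


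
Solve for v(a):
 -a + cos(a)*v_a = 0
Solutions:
 v(a) = C1 + Integral(a/cos(a), a)


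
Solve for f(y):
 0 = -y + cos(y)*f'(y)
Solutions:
 f(y) = C1 + Integral(y/cos(y), y)


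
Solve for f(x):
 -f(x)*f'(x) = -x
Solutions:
 f(x) = -sqrt(C1 + x^2)
 f(x) = sqrt(C1 + x^2)


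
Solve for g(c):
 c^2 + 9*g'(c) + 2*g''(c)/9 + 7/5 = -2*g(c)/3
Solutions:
 g(c) = C1*exp(c*(-81 + sqrt(6513))/4) + C2*exp(-c*(sqrt(6513) + 81)/4) - 3*c^2/2 + 81*c/2 - 10957/20


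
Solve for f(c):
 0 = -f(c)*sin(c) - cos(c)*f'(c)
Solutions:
 f(c) = C1*cos(c)


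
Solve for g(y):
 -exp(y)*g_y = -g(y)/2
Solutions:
 g(y) = C1*exp(-exp(-y)/2)


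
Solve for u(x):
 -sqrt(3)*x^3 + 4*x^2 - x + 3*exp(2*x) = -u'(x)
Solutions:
 u(x) = C1 + sqrt(3)*x^4/4 - 4*x^3/3 + x^2/2 - 3*exp(2*x)/2


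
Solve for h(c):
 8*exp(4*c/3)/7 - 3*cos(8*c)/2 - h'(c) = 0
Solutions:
 h(c) = C1 + 6*exp(4*c/3)/7 - 3*sin(8*c)/16


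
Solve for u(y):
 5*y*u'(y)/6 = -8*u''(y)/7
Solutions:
 u(y) = C1 + C2*erf(sqrt(210)*y/24)


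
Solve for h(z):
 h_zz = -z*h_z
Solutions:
 h(z) = C1 + C2*erf(sqrt(2)*z/2)


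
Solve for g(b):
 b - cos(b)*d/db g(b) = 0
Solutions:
 g(b) = C1 + Integral(b/cos(b), b)


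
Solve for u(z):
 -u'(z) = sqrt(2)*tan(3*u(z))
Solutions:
 u(z) = -asin(C1*exp(-3*sqrt(2)*z))/3 + pi/3
 u(z) = asin(C1*exp(-3*sqrt(2)*z))/3


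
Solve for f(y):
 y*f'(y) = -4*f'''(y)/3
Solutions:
 f(y) = C1 + Integral(C2*airyai(-6^(1/3)*y/2) + C3*airybi(-6^(1/3)*y/2), y)


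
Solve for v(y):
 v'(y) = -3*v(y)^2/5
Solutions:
 v(y) = 5/(C1 + 3*y)


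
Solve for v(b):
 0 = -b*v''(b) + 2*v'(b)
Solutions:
 v(b) = C1 + C2*b^3


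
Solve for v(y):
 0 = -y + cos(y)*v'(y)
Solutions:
 v(y) = C1 + Integral(y/cos(y), y)


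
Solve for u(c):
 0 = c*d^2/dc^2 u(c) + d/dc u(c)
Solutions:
 u(c) = C1 + C2*log(c)


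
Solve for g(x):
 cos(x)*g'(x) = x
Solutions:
 g(x) = C1 + Integral(x/cos(x), x)


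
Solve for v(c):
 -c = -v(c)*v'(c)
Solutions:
 v(c) = -sqrt(C1 + c^2)
 v(c) = sqrt(C1 + c^2)


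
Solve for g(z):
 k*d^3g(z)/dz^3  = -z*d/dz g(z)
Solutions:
 g(z) = C1 + Integral(C2*airyai(z*(-1/k)^(1/3)) + C3*airybi(z*(-1/k)^(1/3)), z)


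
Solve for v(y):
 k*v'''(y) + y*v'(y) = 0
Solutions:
 v(y) = C1 + Integral(C2*airyai(y*(-1/k)^(1/3)) + C3*airybi(y*(-1/k)^(1/3)), y)


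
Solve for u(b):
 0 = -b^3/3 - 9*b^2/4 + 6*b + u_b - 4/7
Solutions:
 u(b) = C1 + b^4/12 + 3*b^3/4 - 3*b^2 + 4*b/7


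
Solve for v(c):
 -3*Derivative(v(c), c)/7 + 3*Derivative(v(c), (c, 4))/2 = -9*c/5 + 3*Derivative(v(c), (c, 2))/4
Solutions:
 v(c) = C1 + C2*exp(-c*(7*252^(1/3)/(sqrt(1002) + 36)^(1/3) + 294^(1/3)*(sqrt(1002) + 36)^(1/3))/84)*sin(3^(1/6)*c*(-3^(2/3)*98^(1/3)*(sqrt(1002) + 36)^(1/3) + 21*28^(1/3)/(sqrt(1002) + 36)^(1/3))/84) + C3*exp(-c*(7*252^(1/3)/(sqrt(1002) + 36)^(1/3) + 294^(1/3)*(sqrt(1002) + 36)^(1/3))/84)*cos(3^(1/6)*c*(-3^(2/3)*98^(1/3)*(sqrt(1002) + 36)^(1/3) + 21*28^(1/3)/(sqrt(1002) + 36)^(1/3))/84) + C4*exp(c*(7*252^(1/3)/(sqrt(1002) + 36)^(1/3) + 294^(1/3)*(sqrt(1002) + 36)^(1/3))/42) + 21*c^2/10 - 147*c/20


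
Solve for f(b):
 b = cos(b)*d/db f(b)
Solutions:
 f(b) = C1 + Integral(b/cos(b), b)


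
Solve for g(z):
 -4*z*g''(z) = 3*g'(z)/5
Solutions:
 g(z) = C1 + C2*z^(17/20)


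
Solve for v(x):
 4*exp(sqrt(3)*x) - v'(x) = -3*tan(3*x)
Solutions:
 v(x) = C1 + 4*sqrt(3)*exp(sqrt(3)*x)/3 - log(cos(3*x))


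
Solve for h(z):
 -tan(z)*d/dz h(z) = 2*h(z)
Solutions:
 h(z) = C1/sin(z)^2


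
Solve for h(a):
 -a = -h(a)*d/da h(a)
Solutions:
 h(a) = -sqrt(C1 + a^2)
 h(a) = sqrt(C1 + a^2)


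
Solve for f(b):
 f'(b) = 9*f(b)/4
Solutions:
 f(b) = C1*exp(9*b/4)


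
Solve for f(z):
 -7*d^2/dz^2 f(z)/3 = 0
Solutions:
 f(z) = C1 + C2*z


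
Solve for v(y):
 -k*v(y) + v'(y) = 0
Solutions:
 v(y) = C1*exp(k*y)


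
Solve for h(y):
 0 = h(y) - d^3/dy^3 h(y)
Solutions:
 h(y) = C3*exp(y) + (C1*sin(sqrt(3)*y/2) + C2*cos(sqrt(3)*y/2))*exp(-y/2)


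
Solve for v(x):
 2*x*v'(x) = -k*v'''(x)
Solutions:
 v(x) = C1 + Integral(C2*airyai(2^(1/3)*x*(-1/k)^(1/3)) + C3*airybi(2^(1/3)*x*(-1/k)^(1/3)), x)


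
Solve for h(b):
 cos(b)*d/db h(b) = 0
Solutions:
 h(b) = C1


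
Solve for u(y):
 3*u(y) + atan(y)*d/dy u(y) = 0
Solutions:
 u(y) = C1*exp(-3*Integral(1/atan(y), y))


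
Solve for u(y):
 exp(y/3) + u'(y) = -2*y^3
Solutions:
 u(y) = C1 - y^4/2 - 3*exp(y/3)


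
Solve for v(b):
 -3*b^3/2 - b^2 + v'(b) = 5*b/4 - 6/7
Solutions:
 v(b) = C1 + 3*b^4/8 + b^3/3 + 5*b^2/8 - 6*b/7


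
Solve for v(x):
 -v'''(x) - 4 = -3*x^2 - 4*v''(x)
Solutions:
 v(x) = C1 + C2*x + C3*exp(4*x) - x^4/16 - x^3/16 + 29*x^2/64


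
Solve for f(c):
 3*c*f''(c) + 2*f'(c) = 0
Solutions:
 f(c) = C1 + C2*c^(1/3)


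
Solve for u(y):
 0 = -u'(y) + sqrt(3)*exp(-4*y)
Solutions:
 u(y) = C1 - sqrt(3)*exp(-4*y)/4


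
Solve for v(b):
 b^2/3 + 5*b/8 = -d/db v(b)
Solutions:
 v(b) = C1 - b^3/9 - 5*b^2/16


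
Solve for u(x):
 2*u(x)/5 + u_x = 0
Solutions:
 u(x) = C1*exp(-2*x/5)


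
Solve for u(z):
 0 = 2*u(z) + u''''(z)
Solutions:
 u(z) = (C1*sin(2^(3/4)*z/2) + C2*cos(2^(3/4)*z/2))*exp(-2^(3/4)*z/2) + (C3*sin(2^(3/4)*z/2) + C4*cos(2^(3/4)*z/2))*exp(2^(3/4)*z/2)


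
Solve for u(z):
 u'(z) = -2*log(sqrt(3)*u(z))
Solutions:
 Integral(1/(2*log(_y) + log(3)), (_y, u(z))) = C1 - z


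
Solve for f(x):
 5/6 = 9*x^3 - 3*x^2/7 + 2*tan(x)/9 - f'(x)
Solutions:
 f(x) = C1 + 9*x^4/4 - x^3/7 - 5*x/6 - 2*log(cos(x))/9


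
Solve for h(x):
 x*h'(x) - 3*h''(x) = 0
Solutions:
 h(x) = C1 + C2*erfi(sqrt(6)*x/6)


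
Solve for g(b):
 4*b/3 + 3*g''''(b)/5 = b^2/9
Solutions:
 g(b) = C1 + C2*b + C3*b^2 + C4*b^3 + b^6/1944 - b^5/54


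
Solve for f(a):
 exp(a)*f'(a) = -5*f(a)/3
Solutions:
 f(a) = C1*exp(5*exp(-a)/3)


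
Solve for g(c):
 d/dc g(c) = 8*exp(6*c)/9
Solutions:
 g(c) = C1 + 4*exp(6*c)/27


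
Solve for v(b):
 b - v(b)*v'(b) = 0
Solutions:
 v(b) = -sqrt(C1 + b^2)
 v(b) = sqrt(C1 + b^2)


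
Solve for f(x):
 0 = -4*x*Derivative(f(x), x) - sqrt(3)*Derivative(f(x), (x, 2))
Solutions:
 f(x) = C1 + C2*erf(sqrt(2)*3^(3/4)*x/3)


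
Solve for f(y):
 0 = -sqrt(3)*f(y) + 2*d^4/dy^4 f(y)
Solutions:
 f(y) = C1*exp(-2^(3/4)*3^(1/8)*y/2) + C2*exp(2^(3/4)*3^(1/8)*y/2) + C3*sin(2^(3/4)*3^(1/8)*y/2) + C4*cos(2^(3/4)*3^(1/8)*y/2)


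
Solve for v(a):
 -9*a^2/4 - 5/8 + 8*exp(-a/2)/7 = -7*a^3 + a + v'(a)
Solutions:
 v(a) = C1 + 7*a^4/4 - 3*a^3/4 - a^2/2 - 5*a/8 - 16*exp(-a/2)/7


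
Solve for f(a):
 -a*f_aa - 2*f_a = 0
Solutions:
 f(a) = C1 + C2/a


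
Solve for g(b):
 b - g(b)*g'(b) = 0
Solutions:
 g(b) = -sqrt(C1 + b^2)
 g(b) = sqrt(C1 + b^2)


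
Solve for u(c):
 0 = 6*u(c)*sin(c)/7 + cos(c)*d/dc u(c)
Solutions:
 u(c) = C1*cos(c)^(6/7)


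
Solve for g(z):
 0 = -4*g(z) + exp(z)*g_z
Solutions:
 g(z) = C1*exp(-4*exp(-z))


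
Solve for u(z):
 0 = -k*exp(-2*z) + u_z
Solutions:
 u(z) = C1 - k*exp(-2*z)/2


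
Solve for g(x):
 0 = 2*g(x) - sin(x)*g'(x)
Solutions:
 g(x) = C1*(cos(x) - 1)/(cos(x) + 1)


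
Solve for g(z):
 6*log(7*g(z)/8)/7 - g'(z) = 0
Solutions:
 7*Integral(1/(-log(_y) - log(7) + 3*log(2)), (_y, g(z)))/6 = C1 - z


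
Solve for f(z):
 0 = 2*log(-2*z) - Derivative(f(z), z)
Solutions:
 f(z) = C1 + 2*z*log(-z) + 2*z*(-1 + log(2))


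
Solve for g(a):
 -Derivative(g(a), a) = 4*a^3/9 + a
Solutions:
 g(a) = C1 - a^4/9 - a^2/2


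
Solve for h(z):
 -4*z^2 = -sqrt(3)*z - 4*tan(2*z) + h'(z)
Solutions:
 h(z) = C1 - 4*z^3/3 + sqrt(3)*z^2/2 - 2*log(cos(2*z))


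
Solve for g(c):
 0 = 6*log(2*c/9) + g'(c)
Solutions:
 g(c) = C1 - 6*c*log(c) + 6*c + c*log(531441/64)


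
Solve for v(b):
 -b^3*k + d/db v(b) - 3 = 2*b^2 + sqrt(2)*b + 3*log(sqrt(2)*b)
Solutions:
 v(b) = C1 + b^4*k/4 + 2*b^3/3 + sqrt(2)*b^2/2 + 3*b*log(b) + 3*b*log(2)/2


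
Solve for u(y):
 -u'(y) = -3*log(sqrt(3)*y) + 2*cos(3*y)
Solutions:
 u(y) = C1 + 3*y*log(y) - 3*y + 3*y*log(3)/2 - 2*sin(3*y)/3


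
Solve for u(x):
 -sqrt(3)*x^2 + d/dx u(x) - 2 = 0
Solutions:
 u(x) = C1 + sqrt(3)*x^3/3 + 2*x


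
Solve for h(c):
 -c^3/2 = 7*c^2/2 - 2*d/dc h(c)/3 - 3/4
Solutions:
 h(c) = C1 + 3*c^4/16 + 7*c^3/4 - 9*c/8


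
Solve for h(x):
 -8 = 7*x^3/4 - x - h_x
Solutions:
 h(x) = C1 + 7*x^4/16 - x^2/2 + 8*x


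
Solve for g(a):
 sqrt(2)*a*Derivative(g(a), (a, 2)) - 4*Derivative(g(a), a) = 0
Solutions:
 g(a) = C1 + C2*a^(1 + 2*sqrt(2))


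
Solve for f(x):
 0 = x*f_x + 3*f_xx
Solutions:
 f(x) = C1 + C2*erf(sqrt(6)*x/6)


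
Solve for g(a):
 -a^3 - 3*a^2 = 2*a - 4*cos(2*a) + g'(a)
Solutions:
 g(a) = C1 - a^4/4 - a^3 - a^2 + 2*sin(2*a)


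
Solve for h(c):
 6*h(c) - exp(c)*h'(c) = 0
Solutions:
 h(c) = C1*exp(-6*exp(-c))


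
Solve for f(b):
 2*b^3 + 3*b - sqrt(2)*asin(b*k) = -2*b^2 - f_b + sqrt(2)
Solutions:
 f(b) = C1 - b^4/2 - 2*b^3/3 - 3*b^2/2 + sqrt(2)*b + sqrt(2)*Piecewise((b*asin(b*k) + sqrt(-b^2*k^2 + 1)/k, Ne(k, 0)), (0, True))


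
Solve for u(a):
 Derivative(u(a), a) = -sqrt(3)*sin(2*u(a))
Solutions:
 u(a) = pi - acos((-C1 - exp(4*sqrt(3)*a))/(C1 - exp(4*sqrt(3)*a)))/2
 u(a) = acos((-C1 - exp(4*sqrt(3)*a))/(C1 - exp(4*sqrt(3)*a)))/2


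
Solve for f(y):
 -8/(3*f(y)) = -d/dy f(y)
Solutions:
 f(y) = -sqrt(C1 + 48*y)/3
 f(y) = sqrt(C1 + 48*y)/3


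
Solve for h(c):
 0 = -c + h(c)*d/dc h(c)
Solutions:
 h(c) = -sqrt(C1 + c^2)
 h(c) = sqrt(C1 + c^2)


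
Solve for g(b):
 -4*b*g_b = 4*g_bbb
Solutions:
 g(b) = C1 + Integral(C2*airyai(-b) + C3*airybi(-b), b)


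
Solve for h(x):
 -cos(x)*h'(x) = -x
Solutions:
 h(x) = C1 + Integral(x/cos(x), x)


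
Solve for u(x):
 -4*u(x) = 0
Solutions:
 u(x) = 0


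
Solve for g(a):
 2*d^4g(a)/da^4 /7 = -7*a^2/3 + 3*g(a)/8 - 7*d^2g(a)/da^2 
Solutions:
 g(a) = C1*exp(-a*sqrt(-49 + sqrt(2422))/2) + C2*exp(a*sqrt(-49 + sqrt(2422))/2) + C3*sin(a*sqrt(49 + sqrt(2422))/2) + C4*cos(a*sqrt(49 + sqrt(2422))/2) + 56*a^2/9 + 6272/27


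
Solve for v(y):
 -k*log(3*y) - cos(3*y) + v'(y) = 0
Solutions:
 v(y) = C1 + k*y*(log(y) - 1) + k*y*log(3) + sin(3*y)/3


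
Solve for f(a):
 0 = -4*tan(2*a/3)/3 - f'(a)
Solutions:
 f(a) = C1 + 2*log(cos(2*a/3))


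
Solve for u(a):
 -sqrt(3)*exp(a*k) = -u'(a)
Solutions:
 u(a) = C1 + sqrt(3)*exp(a*k)/k


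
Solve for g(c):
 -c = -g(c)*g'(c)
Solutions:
 g(c) = -sqrt(C1 + c^2)
 g(c) = sqrt(C1 + c^2)


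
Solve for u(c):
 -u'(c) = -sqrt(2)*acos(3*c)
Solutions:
 u(c) = C1 + sqrt(2)*(c*acos(3*c) - sqrt(1 - 9*c^2)/3)


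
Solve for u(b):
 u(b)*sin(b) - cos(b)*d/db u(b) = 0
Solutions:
 u(b) = C1/cos(b)


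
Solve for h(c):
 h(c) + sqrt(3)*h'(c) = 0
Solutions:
 h(c) = C1*exp(-sqrt(3)*c/3)


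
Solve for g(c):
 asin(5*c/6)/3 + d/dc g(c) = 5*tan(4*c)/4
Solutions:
 g(c) = C1 - c*asin(5*c/6)/3 - sqrt(36 - 25*c^2)/15 - 5*log(cos(4*c))/16


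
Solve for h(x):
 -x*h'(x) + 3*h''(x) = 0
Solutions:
 h(x) = C1 + C2*erfi(sqrt(6)*x/6)


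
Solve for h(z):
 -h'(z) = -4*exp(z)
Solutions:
 h(z) = C1 + 4*exp(z)


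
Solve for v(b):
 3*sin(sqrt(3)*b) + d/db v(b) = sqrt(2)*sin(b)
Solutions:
 v(b) = C1 - sqrt(2)*cos(b) + sqrt(3)*cos(sqrt(3)*b)


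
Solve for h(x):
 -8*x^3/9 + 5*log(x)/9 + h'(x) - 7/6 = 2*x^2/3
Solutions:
 h(x) = C1 + 2*x^4/9 + 2*x^3/9 - 5*x*log(x)/9 + 31*x/18
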